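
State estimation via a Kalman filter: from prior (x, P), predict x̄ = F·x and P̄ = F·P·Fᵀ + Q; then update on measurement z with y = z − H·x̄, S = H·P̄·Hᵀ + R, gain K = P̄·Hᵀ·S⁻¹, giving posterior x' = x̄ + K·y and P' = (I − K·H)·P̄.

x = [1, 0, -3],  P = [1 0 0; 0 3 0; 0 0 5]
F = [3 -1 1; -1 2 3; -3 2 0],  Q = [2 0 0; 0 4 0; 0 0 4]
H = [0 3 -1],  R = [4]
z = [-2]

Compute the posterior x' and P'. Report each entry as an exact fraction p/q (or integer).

x̄ = F·x = [0, -10, -3]
P̄ = F·P·Fᵀ + Q = [19 6 -15; 6 62 15; -15 15 25]
y = z − H·x̄ = [25]
S = H·P̄·Hᵀ + R = [497]
K = P̄·Hᵀ·S⁻¹ = [33/497; 171/497; 20/497]
x' = x̄ + K·y = [825/497, -695/497, -991/497]
P' = (I − K·H)·P̄ = [8354/497 -2661/497 -8115/497; -2661/497 1573/497 4035/497; -8115/497 4035/497 12025/497]

x' = [825/497, -695/497, -991/497]
P' = [8354/497 -2661/497 -8115/497; -2661/497 1573/497 4035/497; -8115/497 4035/497 12025/497]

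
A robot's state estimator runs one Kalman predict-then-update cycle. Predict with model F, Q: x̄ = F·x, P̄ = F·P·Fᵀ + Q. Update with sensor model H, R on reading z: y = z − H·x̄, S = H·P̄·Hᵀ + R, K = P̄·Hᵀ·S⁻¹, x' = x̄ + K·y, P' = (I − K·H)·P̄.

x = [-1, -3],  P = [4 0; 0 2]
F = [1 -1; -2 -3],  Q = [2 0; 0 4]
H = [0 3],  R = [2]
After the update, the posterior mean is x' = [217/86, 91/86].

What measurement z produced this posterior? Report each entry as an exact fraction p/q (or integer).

x̄ = F·x = [2, 11]
P̄ = F·P·Fᵀ + Q = [8 -2; -2 38]
S = H·P̄·Hᵀ + R = [344]
K = P̄·Hᵀ·S⁻¹ = [-3/172; 57/172]
x' − x̄ = [45/86, -855/86] = K·y
y = (KᵀK)⁻¹·Kᵀ·(x' − x̄) = [-30]
z = y + H·x̄ = [-30] + [33] = [3]

z = [3]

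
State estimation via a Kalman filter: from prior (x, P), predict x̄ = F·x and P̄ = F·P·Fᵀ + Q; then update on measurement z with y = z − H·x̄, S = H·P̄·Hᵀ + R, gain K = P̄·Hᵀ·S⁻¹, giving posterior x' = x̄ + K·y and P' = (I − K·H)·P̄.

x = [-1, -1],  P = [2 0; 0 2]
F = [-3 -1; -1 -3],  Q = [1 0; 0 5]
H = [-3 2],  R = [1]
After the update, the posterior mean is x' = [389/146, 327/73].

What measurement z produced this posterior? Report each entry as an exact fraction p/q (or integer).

x̄ = F·x = [4, 4]
P̄ = F·P·Fᵀ + Q = [21 12; 12 25]
S = H·P̄·Hᵀ + R = [146]
K = P̄·Hᵀ·S⁻¹ = [-39/146; 7/73]
x' − x̄ = [-195/146, 35/73] = K·y
y = (KᵀK)⁻¹·Kᵀ·(x' − x̄) = [5]
z = y + H·x̄ = [5] + [-4] = [1]

z = [1]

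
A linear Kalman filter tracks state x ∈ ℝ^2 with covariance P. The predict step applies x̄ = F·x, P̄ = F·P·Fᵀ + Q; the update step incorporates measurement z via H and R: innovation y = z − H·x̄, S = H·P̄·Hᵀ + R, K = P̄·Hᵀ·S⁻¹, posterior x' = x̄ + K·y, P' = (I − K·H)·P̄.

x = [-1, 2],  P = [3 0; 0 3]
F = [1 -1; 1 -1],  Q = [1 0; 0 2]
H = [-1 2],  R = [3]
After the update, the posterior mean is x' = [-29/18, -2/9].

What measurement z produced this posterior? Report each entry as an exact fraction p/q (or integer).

z = [2]

x̄ = F·x = [-3, -3]
P̄ = F·P·Fᵀ + Q = [7 6; 6 8]
S = H·P̄·Hᵀ + R = [18]
K = P̄·Hᵀ·S⁻¹ = [5/18; 5/9]
x' − x̄ = [25/18, 25/9] = K·y
y = (KᵀK)⁻¹·Kᵀ·(x' − x̄) = [5]
z = y + H·x̄ = [5] + [-3] = [2]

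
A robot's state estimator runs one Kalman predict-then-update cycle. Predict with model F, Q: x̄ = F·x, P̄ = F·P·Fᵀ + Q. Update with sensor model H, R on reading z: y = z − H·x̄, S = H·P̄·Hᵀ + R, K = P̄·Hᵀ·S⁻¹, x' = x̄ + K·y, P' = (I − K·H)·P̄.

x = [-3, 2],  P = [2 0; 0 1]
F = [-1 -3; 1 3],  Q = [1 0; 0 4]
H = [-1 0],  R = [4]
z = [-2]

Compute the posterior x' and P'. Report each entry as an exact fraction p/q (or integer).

x' = [3/4, -7/16]
P' = [3 -11/4; -11/4 119/16]

x̄ = F·x = [-3, 3]
P̄ = F·P·Fᵀ + Q = [12 -11; -11 15]
y = z − H·x̄ = [-5]
S = H·P̄·Hᵀ + R = [16]
K = P̄·Hᵀ·S⁻¹ = [-3/4; 11/16]
x' = x̄ + K·y = [3/4, -7/16]
P' = (I − K·H)·P̄ = [3 -11/4; -11/4 119/16]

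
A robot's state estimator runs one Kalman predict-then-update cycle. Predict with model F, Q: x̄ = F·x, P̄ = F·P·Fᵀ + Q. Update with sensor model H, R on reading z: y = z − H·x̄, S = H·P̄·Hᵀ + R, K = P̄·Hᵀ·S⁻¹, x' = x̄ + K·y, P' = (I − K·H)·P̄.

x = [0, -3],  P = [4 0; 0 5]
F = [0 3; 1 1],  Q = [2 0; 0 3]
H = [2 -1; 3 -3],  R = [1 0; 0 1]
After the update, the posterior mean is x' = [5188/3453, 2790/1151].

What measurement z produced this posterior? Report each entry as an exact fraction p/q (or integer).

x̄ = F·x = [-9, -3]
P̄ = F·P·Fᵀ + Q = [47 15; 15 12]
S = H·P̄·Hᵀ + R = [141 183; 183 262]
K = P̄·Hᵀ·S⁻¹ = [3130/3453 -307/1151; 1023/1151 -675/1151]
x' − x̄ = [36265/3453, 6243/1151] = K·y
y = (KᵀK)⁻¹·Kᵀ·(x' − x̄) = [16, 15]
z = y + H·x̄ = [16, 15] + [-15, -18] = [1, -3]

z = [1, -3]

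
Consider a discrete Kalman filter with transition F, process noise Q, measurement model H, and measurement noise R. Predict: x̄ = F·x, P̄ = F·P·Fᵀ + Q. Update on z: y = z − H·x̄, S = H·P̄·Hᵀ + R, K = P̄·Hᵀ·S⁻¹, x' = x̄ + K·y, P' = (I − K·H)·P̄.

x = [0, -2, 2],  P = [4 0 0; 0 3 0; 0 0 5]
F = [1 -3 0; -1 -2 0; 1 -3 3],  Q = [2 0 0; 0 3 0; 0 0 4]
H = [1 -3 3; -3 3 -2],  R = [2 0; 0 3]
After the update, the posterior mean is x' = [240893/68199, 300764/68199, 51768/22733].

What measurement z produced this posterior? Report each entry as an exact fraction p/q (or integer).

z = [-3, -2]

x̄ = F·x = [6, 4, 12]
P̄ = F·P·Fᵀ + Q = [33 14 31; 14 19 14; 31 14 80]
S = H·P̄·Hᵀ + R = [776 -713; -713 743]
K = P̄·Hᵀ·S⁻¹ = [-22435/68199 -32452/68199; -10012/68199 -10801/68199; 6568/22733 -153/22733]
x' − x̄ = [-168301/68199, 27968/68199, -221028/22733] = K·y
y = (KᵀK)⁻¹·Kᵀ·(x' − x̄) = [-33, 28]
z = y + H·x̄ = [-33, 28] + [30, -30] = [-3, -2]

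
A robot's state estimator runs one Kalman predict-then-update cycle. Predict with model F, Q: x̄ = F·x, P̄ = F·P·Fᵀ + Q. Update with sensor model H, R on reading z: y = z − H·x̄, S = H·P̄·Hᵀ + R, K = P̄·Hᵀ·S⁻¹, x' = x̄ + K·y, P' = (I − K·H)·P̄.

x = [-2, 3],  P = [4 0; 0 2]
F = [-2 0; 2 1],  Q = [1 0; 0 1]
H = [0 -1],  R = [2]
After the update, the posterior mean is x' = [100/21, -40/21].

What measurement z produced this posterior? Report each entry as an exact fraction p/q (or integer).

z = [2]

x̄ = F·x = [4, -1]
P̄ = F·P·Fᵀ + Q = [17 -16; -16 19]
S = H·P̄·Hᵀ + R = [21]
K = P̄·Hᵀ·S⁻¹ = [16/21; -19/21]
x' − x̄ = [16/21, -19/21] = K·y
y = (KᵀK)⁻¹·Kᵀ·(x' − x̄) = [1]
z = y + H·x̄ = [1] + [1] = [2]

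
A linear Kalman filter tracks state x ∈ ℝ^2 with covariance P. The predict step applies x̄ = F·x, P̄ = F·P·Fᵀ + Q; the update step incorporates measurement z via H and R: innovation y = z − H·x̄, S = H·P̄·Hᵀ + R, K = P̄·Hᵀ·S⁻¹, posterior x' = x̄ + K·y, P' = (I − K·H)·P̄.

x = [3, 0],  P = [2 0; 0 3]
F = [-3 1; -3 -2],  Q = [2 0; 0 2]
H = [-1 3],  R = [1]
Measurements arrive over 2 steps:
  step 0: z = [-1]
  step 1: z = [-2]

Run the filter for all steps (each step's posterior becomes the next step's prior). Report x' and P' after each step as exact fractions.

step 0: x' = [-1939/240, -61/20], P' = [5351/240 149/20; 149/20 13/5]
step 1: x' = [-159299/126148, -135283/126148], P' = [820577/126148 286669/126148; 286669/126148 113945/126148]

step 0: x̄ = F·x = [-9, -9]
step 0: P̄ = F·P·Fᵀ + Q = [23 12; 12 32]
step 0: y = z − H·x̄ = [17]
step 0: S = H·P̄·Hᵀ + R = [240]
step 0: K = P̄·Hᵀ·S⁻¹ = [13/240; 7/20]
step 0: x' = x̄ + K·y = [-1939/240, -61/20]
step 0: P' = (I − K·H)·P̄ = [5351/240 149/20; 149/20 13/5]
step 1: x̄ = F·x = [339/16, 2427/80]
step 1: P̄ = F·P·Fᵀ + Q = [2569/16 3485/16; 3485/16 24197/80]
step 1: y = z − H·x̄ = [-2873/40]
step 1: S = H·P̄·Hᵀ + R = [31537/20]
step 1: K = P̄·Hᵀ·S⁻¹ = [19715/63074; 27583/63074]
step 1: x' = x̄ + K·y = [-159299/126148, -135283/126148]
step 1: P' = (I − K·H)·P̄ = [820577/126148 286669/126148; 286669/126148 113945/126148]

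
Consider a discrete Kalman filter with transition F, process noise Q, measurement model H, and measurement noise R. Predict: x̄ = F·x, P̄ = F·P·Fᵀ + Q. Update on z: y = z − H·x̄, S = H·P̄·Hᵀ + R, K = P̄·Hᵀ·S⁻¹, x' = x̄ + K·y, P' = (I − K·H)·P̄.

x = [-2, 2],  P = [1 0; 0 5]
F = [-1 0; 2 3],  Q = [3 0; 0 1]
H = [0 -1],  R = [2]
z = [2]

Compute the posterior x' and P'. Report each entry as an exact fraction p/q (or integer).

x' = [28/13, -24/13]
P' = [51/13 -1/13; -1/13 25/13]

x̄ = F·x = [2, 2]
P̄ = F·P·Fᵀ + Q = [4 -2; -2 50]
y = z − H·x̄ = [4]
S = H·P̄·Hᵀ + R = [52]
K = P̄·Hᵀ·S⁻¹ = [1/26; -25/26]
x' = x̄ + K·y = [28/13, -24/13]
P' = (I − K·H)·P̄ = [51/13 -1/13; -1/13 25/13]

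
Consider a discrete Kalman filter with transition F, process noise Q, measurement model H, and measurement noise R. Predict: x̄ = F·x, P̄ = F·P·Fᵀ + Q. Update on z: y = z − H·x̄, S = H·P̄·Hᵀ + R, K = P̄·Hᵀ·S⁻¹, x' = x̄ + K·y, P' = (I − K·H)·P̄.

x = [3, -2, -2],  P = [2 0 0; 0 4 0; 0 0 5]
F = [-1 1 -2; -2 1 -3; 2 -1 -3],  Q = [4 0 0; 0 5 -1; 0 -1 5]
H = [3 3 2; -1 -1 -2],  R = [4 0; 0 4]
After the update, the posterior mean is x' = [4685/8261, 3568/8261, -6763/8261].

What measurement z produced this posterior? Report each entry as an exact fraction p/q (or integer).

z = [2, 2]

x̄ = F·x = [-1, -2, 14]
P̄ = F·P·Fᵀ + Q = [30 38 22; 38 62 32; 22 32 62]
S = H·P̄·Hᵀ + R = [2412 -1184; -1184 636]
K = P̄·Hᵀ·S⁻¹ = [1570/8261 1468/8261; 2333/8261 2213/8261; -3607/16522 -11339/16522]
x' − x̄ = [12946/8261, 20090/8261, -122417/8261] = K·y
y = (KᵀK)⁻¹·Kᵀ·(x' − x̄) = [-17, 27]
z = y + H·x̄ = [-17, 27] + [19, -25] = [2, 2]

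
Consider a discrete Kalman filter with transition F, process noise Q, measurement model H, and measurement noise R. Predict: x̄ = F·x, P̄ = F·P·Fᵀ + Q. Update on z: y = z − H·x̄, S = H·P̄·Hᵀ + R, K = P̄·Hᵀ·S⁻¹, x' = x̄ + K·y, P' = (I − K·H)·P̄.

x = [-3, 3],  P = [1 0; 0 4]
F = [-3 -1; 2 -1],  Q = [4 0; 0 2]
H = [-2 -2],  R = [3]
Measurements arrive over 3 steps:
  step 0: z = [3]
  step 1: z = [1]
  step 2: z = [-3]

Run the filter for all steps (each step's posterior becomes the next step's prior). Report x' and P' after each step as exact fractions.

step 0: x' = [132/19, -807/95], P' = [143/19 -134/19; -134/19 694/95]
step 1: x' = [-1053/157, 39061/5809], P' = [5079/157 -5142/157; -5142/157 196728/5809]
step 2: x' = [1977728/1012119, -603173/1012119], P' = [49127393/1012119 -50181344/1012119; -50181344/1012119 51981314/1012119]

step 0: x̄ = F·x = [6, -9]
step 0: P̄ = F·P·Fᵀ + Q = [17 -2; -2 10]
step 0: y = z − H·x̄ = [-3]
step 0: S = H·P̄·Hᵀ + R = [95]
step 0: K = P̄·Hᵀ·S⁻¹ = [-6/19; -16/95]
step 0: x' = x̄ + K·y = [132/19, -807/95]
step 0: P' = (I − K·H)·P̄ = [143/19 -134/19; -134/19 694/95]
step 1: x̄ = F·x = [-1173/95, 2127/95]
step 1: P̄ = F·P·Fᵀ + Q = [3489/95 -4266/95; -4266/95 6424/95]
step 1: y = z − H·x̄ = [2003/95]
step 1: S = H·P̄·Hᵀ + R = [5809/95]
step 1: K = P̄·Hᵀ·S⁻¹ = [42/157; -4316/5809]
step 1: x' = x̄ + K·y = [-1053/157, 39061/5809]
step 1: P' = (I − K·H)·P̄ = [5079/157 -5142/157; -5142/157 196728/5809]
step 2: x̄ = F·x = [77822/5809, -116983/5809]
step 2: P̄ = F·P·Fᵀ + Q = [769747/5809 -1121064/5809; -1121064/5809 1721054/5809]
step 2: y = z − H·x̄ = [-95749/5809]
step 2: S = H·P̄·Hᵀ + R = [1012119/5809]
step 2: K = P̄·Hᵀ·S⁻¹ = [702634/1012119; -1199980/1012119]
step 2: x' = x̄ + K·y = [1977728/1012119, -603173/1012119]
step 2: P' = (I − K·H)·P̄ = [49127393/1012119 -50181344/1012119; -50181344/1012119 51981314/1012119]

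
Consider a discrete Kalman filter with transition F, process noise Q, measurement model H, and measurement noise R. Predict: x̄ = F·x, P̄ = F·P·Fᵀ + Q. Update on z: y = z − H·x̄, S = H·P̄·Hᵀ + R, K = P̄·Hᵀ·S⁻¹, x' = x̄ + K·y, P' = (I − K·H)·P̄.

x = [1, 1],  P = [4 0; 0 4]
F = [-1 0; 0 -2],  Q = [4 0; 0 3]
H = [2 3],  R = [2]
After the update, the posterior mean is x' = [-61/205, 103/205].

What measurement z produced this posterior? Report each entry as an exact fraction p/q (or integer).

z = [1]

x̄ = F·x = [-1, -2]
P̄ = F·P·Fᵀ + Q = [8 0; 0 19]
S = H·P̄·Hᵀ + R = [205]
K = P̄·Hᵀ·S⁻¹ = [16/205; 57/205]
x' − x̄ = [144/205, 513/205] = K·y
y = (KᵀK)⁻¹·Kᵀ·(x' − x̄) = [9]
z = y + H·x̄ = [9] + [-8] = [1]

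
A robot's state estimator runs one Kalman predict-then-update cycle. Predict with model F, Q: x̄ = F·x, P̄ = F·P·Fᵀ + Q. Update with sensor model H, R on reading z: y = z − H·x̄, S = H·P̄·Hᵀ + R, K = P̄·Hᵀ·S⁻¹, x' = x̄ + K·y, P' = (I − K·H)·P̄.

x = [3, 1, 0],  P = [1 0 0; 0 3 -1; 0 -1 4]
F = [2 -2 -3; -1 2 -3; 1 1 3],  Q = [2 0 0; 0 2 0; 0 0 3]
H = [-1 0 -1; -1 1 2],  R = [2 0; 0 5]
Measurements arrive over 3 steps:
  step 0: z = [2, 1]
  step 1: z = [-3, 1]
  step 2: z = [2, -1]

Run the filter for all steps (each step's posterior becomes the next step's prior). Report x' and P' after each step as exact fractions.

step 0: x̄ = F·x = [4, -1, 4]
step 0: P̄ = F·P·Fᵀ + Q = [42 22 -31; 22 63 -34; -31 -34 37]
step 0: y = z − H·x̄ = [10, -2]
step 0: S = H·P̄·Hᵀ + R = [19 11; 11 202]
step 0: K = P̄·Hᵀ·S⁻¹ = [-440/1239 -479/1239; 907/1239 -215/1239; -1993/3717 1415/3717]
step 0: x' = x̄ + K·y = [1514/1239, 8261/1239, -7892/3717]
step 0: P' = (I − K·H)·P̄ = [2640/413 6535/413 -7040/1239; 6535/413 20456/413 -21419/1239; -7040/1239 -21419/1239 25106/3717]
step 1: x̄ = F·x = [-5602/1239, 22900/1239, 269/177]
step 1: P̄ = F·P·Fᵀ + Q = [8520/413 -15748/413 -503/59; -15748/413 155852/413 1766/59; -503/59 1766/59 799/59]
step 1: y = z − H·x̄ = [-7436/1239, -10343/413]
step 1: S = H·P̄·Hᵀ + R = [7897/413 4241/413; 4241/413 283837/413]
step 1: K = P̄·Hᵀ·S⁻¹ = [-1038027/1794572 -182449/1794572; 51841/897286 619859/897286; -1701961/5383716 538865/5383716]
step 1: x' = x̄ + K·y = [8055173/5383716, 2248801/2691858, 14704303/16151148]
step 1: P' = (I − K·H)·P̄ = [10625129/1794572 13405517/897286 -8549075/1794572; 13405517/897286 21761605/448643 -13509199/897286; -8549075/1794572 -13509199/897286 29051147/5383716]
step 2: x̄ = F·x = [-7589161/5383716, -3441068/1345929, 13628539/2691858]
step 2: P̄ = F·P·Fᵀ + Q = [45308633/1794572 -23942267/448643 -11238833/897286; -23942267/448643 153808896/448643 18341140/448643; -11238833/897286 18341140/448643 7606484/448643]
step 2: y = z − H·x̄ = [30435349/5383716, -17907587/1794572]
step 2: S = H·P̄·Hᵀ + R = [34368381/1794572 29338935/1794572; 29338935/1794572 1366127861/1794572]
step 2: K = P̄·Hᵀ·S⁻¹ = [-14338800031/25683466428 -1063172333/8561155476; 1516357997/12841733214 2676738211/4280577738; -8612410675/25683466428 1043613043/8561155476]
step 2: x' = x̄ + K·y = [-128156653927/38525199642, -156586507972/19262599821, 75153630185/38525199642]
step 2: P' = (I − K·H)·P̄ = [135385241215/25683466428 166426469263/12841733214 -106707641153/25683466428; 166426469263/12841733214 272747956471/6420866607 -169459185257/12841733214; -106707641153/25683466428 -169459185257/12841733214 123932462503/25683466428]

step 0: x' = [1514/1239, 8261/1239, -7892/3717], P' = [2640/413 6535/413 -7040/1239; 6535/413 20456/413 -21419/1239; -7040/1239 -21419/1239 25106/3717]
step 1: x' = [8055173/5383716, 2248801/2691858, 14704303/16151148], P' = [10625129/1794572 13405517/897286 -8549075/1794572; 13405517/897286 21761605/448643 -13509199/897286; -8549075/1794572 -13509199/897286 29051147/5383716]
step 2: x' = [-128156653927/38525199642, -156586507972/19262599821, 75153630185/38525199642], P' = [135385241215/25683466428 166426469263/12841733214 -106707641153/25683466428; 166426469263/12841733214 272747956471/6420866607 -169459185257/12841733214; -106707641153/25683466428 -169459185257/12841733214 123932462503/25683466428]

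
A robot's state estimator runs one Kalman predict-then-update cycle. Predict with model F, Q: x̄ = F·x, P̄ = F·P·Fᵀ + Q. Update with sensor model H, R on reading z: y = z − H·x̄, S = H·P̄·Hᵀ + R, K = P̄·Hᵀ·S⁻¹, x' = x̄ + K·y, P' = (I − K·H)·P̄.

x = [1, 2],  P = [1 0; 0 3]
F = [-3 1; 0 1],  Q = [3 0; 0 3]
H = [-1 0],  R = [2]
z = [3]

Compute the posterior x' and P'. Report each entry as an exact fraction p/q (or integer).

x' = [-47/17, 28/17]
P' = [30/17 6/17; 6/17 93/17]

x̄ = F·x = [-1, 2]
P̄ = F·P·Fᵀ + Q = [15 3; 3 6]
y = z − H·x̄ = [2]
S = H·P̄·Hᵀ + R = [17]
K = P̄·Hᵀ·S⁻¹ = [-15/17; -3/17]
x' = x̄ + K·y = [-47/17, 28/17]
P' = (I − K·H)·P̄ = [30/17 6/17; 6/17 93/17]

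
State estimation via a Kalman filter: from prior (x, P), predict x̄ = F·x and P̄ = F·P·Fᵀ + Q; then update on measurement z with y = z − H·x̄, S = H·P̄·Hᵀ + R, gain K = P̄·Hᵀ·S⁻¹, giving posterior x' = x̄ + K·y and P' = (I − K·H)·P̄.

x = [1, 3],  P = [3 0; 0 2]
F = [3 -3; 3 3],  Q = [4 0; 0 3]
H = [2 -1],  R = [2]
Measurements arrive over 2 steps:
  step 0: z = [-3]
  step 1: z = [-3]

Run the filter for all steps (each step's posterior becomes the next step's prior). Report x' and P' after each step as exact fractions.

step 0: x̄ = F·x = [-6, 12]
step 0: P̄ = F·P·Fᵀ + Q = [49 9; 9 48]
step 0: y = z − H·x̄ = [21]
step 0: S = H·P̄·Hᵀ + R = [210]
step 0: K = P̄·Hᵀ·S⁻¹ = [89/210; -1/7]
step 0: x' = x̄ + K·y = [29/10, 9]
step 0: P' = (I − K·H)·P̄ = [2369/210 152/7; 152/7 306/7]
step 1: x̄ = F·x = [-183/10, 357/10]
step 1: P̄ = F·P·Fᵀ + Q = [1081/10 -2919/10; -2919/10 62217/70]
step 1: y = z − H·x̄ = [693/10]
step 1: S = H·P̄·Hᵀ + R = [174357/70]
step 1: K = P̄·Hᵀ·S⁻¹ = [35567/174357; -34361/58119]
step 1: x' = x̄ + K·y = [-80660/19373, -102123/19373]
step 1: P' = (I − K·H)·P̄ = [776399/174357 493888/58119; 493888/58119 352166/19373]

step 0: x' = [29/10, 9], P' = [2369/210 152/7; 152/7 306/7]
step 1: x' = [-80660/19373, -102123/19373], P' = [776399/174357 493888/58119; 493888/58119 352166/19373]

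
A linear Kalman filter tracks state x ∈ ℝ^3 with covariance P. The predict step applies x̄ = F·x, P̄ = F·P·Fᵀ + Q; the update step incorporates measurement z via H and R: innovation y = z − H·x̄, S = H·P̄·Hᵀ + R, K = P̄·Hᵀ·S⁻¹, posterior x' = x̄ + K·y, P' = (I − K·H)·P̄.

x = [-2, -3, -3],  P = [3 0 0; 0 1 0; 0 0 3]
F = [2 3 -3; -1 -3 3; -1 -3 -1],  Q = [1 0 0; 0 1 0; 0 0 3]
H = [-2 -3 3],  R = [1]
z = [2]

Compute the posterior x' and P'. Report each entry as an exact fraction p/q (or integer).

x' = [-1352/233, 1600/233, 868/233]
P' = [11317/233 -9516/233 -1968/233; -9516/233 8591/233 2238/233; -1968/233 2238/233 945/233]

x̄ = F·x = [-4, 2, 14]
P̄ = F·P·Fᵀ + Q = [49 -42 -6; -42 40 3; -6 3 18]
y = z − H·x̄ = [-42]
S = H·P̄·Hᵀ + R = [233]
K = P̄·Hᵀ·S⁻¹ = [10/233; -27/233; 57/233]
x' = x̄ + K·y = [-1352/233, 1600/233, 868/233]
P' = (I − K·H)·P̄ = [11317/233 -9516/233 -1968/233; -9516/233 8591/233 2238/233; -1968/233 2238/233 945/233]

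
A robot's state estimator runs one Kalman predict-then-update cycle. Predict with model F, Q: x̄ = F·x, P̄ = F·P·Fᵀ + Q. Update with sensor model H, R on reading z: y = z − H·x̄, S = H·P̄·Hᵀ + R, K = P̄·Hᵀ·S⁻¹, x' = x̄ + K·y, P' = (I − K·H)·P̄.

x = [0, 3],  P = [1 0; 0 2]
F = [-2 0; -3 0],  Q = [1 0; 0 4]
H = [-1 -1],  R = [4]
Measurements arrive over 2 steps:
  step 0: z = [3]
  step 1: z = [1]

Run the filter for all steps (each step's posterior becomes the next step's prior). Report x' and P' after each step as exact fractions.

step 0: x̄ = F·x = [0, 0]
step 0: P̄ = F·P·Fᵀ + Q = [5 6; 6 13]
step 0: y = z − H·x̄ = [3]
step 0: S = H·P̄·Hᵀ + R = [34]
step 0: K = P̄·Hᵀ·S⁻¹ = [-11/34; -19/34]
step 0: x' = x̄ + K·y = [-33/34, -57/34]
step 0: P' = (I − K·H)·P̄ = [49/34 -5/34; -5/34 81/34]
step 1: x̄ = F·x = [33/17, 99/34]
step 1: P̄ = F·P·Fᵀ + Q = [115/17 147/17; 147/17 577/34]
step 1: y = z − H·x̄ = [199/34]
step 1: S = H·P̄·Hᵀ + R = [1531/34]
step 1: K = P̄·Hᵀ·S⁻¹ = [-524/1531; -871/1531]
step 1: x' = x̄ + K·y = [-95/1531, -640/1531]
step 1: P' = (I − K·H)·P̄ = [2281/1531 -185/1531; -185/1531 3669/1531]

step 0: x' = [-33/34, -57/34], P' = [49/34 -5/34; -5/34 81/34]
step 1: x' = [-95/1531, -640/1531], P' = [2281/1531 -185/1531; -185/1531 3669/1531]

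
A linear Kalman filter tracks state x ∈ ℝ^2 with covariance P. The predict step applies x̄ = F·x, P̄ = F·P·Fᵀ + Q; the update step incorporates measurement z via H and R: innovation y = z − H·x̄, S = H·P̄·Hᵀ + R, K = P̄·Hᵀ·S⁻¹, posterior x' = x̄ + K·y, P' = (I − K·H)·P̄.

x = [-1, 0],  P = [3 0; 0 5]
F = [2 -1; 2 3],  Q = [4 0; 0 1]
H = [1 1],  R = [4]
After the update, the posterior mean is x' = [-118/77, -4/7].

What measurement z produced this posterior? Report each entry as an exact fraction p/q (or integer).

z = [-2]

x̄ = F·x = [-2, -2]
P̄ = F·P·Fᵀ + Q = [21 -3; -3 58]
S = H·P̄·Hᵀ + R = [77]
K = P̄·Hᵀ·S⁻¹ = [18/77; 5/7]
x' − x̄ = [36/77, 10/7] = K·y
y = (KᵀK)⁻¹·Kᵀ·(x' − x̄) = [2]
z = y + H·x̄ = [2] + [-4] = [-2]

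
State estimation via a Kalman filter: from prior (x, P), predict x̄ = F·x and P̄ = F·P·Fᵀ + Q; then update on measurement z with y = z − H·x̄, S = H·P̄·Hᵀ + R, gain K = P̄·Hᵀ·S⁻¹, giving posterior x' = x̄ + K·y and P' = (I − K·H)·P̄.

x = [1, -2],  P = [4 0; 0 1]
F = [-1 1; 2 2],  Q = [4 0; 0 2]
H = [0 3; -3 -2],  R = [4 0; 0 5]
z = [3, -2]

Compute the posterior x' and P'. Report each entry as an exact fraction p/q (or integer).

x' = [-171/605, 619/605]
P' = [1677/2420 -167/605; -167/605 784/1815]

x̄ = F·x = [-3, -2]
P̄ = F·P·Fᵀ + Q = [9 -6; -6 22]
y = z − H·x̄ = [9, -15]
S = H·P̄·Hᵀ + R = [202 -78; -78 102]
K = P̄·Hᵀ·S⁻¹ = [-501/2420 -739/2420; 196/605 -13/1815]
x' = x̄ + K·y = [-171/605, 619/605]
P' = (I − K·H)·P̄ = [1677/2420 -167/605; -167/605 784/1815]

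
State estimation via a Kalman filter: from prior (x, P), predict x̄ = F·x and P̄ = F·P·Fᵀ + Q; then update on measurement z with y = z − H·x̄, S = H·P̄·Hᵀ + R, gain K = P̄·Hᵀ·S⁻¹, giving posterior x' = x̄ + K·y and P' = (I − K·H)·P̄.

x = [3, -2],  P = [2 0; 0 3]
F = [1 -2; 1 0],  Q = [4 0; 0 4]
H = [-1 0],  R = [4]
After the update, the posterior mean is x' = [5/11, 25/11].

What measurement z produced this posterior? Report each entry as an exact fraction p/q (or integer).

z = [1]

x̄ = F·x = [7, 3]
P̄ = F·P·Fᵀ + Q = [18 2; 2 6]
S = H·P̄·Hᵀ + R = [22]
K = P̄·Hᵀ·S⁻¹ = [-9/11; -1/11]
x' − x̄ = [-72/11, -8/11] = K·y
y = (KᵀK)⁻¹·Kᵀ·(x' − x̄) = [8]
z = y + H·x̄ = [8] + [-7] = [1]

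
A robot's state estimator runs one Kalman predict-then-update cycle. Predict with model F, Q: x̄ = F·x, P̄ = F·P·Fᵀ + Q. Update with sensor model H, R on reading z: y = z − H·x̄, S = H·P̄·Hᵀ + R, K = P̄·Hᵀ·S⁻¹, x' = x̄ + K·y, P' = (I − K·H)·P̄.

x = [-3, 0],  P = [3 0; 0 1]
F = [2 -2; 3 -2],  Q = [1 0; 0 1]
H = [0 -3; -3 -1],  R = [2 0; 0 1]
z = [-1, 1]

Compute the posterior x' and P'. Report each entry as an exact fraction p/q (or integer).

x' = [-515/1446, 136/723]
P' = [347/2892 -79/1446; -79/1446 143/723]

x̄ = F·x = [-6, -9]
P̄ = F·P·Fᵀ + Q = [17 22; 22 32]
y = z − H·x̄ = [-28, -26]
S = H·P̄·Hᵀ + R = [290 294; 294 318]
K = P̄·Hᵀ·S⁻¹ = [79/964 -883/2892; -143/482 -49/1446]
x' = x̄ + K·y = [-515/1446, 136/723]
P' = (I − K·H)·P̄ = [347/2892 -79/1446; -79/1446 143/723]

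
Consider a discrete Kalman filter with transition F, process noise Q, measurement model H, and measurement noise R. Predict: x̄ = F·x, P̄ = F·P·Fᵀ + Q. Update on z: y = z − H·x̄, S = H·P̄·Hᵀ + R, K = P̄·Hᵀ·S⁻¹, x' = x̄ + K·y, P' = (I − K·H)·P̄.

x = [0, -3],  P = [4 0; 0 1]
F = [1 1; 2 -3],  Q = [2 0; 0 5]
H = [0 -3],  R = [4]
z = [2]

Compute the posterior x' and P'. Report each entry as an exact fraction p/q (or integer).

x' = [-1257/274, -72/137]
P' = [1693/274 10/137; 10/137 60/137]

x̄ = F·x = [-3, 9]
P̄ = F·P·Fᵀ + Q = [7 5; 5 30]
y = z − H·x̄ = [29]
S = H·P̄·Hᵀ + R = [274]
K = P̄·Hᵀ·S⁻¹ = [-15/274; -45/137]
x' = x̄ + K·y = [-1257/274, -72/137]
P' = (I − K·H)·P̄ = [1693/274 10/137; 10/137 60/137]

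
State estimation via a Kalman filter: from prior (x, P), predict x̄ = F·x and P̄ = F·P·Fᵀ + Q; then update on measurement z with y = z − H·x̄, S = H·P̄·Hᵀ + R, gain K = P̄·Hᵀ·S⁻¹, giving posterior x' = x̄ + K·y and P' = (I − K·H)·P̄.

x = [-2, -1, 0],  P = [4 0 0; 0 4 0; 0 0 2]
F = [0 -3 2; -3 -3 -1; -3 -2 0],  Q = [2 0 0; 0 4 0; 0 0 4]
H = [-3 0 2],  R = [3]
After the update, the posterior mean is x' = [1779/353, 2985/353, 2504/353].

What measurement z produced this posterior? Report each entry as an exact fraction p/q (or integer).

x̄ = F·x = [3, 9, 8]
P̄ = F·P·Fᵀ + Q = [46 32 24; 32 78 60; 24 60 56]
S = H·P̄·Hᵀ + R = [353]
K = P̄·Hᵀ·S⁻¹ = [-90/353; 24/353; 40/353]
x' − x̄ = [720/353, -192/353, -320/353] = K·y
y = (KᵀK)⁻¹·Kᵀ·(x' − x̄) = [-8]
z = y + H·x̄ = [-8] + [7] = [-1]

z = [-1]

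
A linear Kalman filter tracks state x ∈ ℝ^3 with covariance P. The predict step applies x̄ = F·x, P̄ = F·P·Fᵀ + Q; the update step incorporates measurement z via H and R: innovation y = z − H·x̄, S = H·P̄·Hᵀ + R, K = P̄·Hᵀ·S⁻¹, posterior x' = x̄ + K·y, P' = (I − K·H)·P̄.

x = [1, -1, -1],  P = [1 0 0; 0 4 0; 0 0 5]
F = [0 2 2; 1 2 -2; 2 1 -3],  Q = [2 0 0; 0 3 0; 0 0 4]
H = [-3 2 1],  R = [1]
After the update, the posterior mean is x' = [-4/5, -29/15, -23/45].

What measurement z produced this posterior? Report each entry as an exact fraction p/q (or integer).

x̄ = F·x = [-4, 1, 4]
P̄ = F·P·Fᵀ + Q = [38 -4 -22; -4 40 40; -22 40 57]
S = H·P̄·Hᵀ + R = [900]
K = P̄·Hᵀ·S⁻¹ = [-4/25; 11/75; 203/900]
x' − x̄ = [16/5, -44/15, -203/45] = K·y
y = (KᵀK)⁻¹·Kᵀ·(x' − x̄) = [-20]
z = y + H·x̄ = [-20] + [18] = [-2]

z = [-2]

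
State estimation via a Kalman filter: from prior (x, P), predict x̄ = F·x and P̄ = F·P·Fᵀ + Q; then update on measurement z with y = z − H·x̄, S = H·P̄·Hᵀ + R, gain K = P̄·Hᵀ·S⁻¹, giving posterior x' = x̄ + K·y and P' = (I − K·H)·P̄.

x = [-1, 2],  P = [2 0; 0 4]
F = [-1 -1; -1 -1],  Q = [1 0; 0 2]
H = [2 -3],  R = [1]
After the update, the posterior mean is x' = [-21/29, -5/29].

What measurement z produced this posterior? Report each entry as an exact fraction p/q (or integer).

x̄ = F·x = [-1, -1]
P̄ = F·P·Fᵀ + Q = [7 6; 6 8]
S = H·P̄·Hᵀ + R = [29]
K = P̄·Hᵀ·S⁻¹ = [-4/29; -12/29]
x' − x̄ = [8/29, 24/29] = K·y
y = (KᵀK)⁻¹·Kᵀ·(x' − x̄) = [-2]
z = y + H·x̄ = [-2] + [1] = [-1]

z = [-1]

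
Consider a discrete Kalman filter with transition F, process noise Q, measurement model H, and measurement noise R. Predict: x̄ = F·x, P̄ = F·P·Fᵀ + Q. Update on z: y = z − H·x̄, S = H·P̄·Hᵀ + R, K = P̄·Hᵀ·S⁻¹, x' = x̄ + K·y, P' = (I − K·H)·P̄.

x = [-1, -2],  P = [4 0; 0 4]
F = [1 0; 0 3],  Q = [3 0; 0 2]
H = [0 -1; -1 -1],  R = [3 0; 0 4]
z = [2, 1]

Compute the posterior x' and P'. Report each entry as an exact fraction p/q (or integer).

x' = [93/565, -1034/565]
P' = [1946/565 -798/565; -798/565 1254/565]

x̄ = F·x = [-1, -6]
P̄ = F·P·Fᵀ + Q = [7 0; 0 38]
y = z − H·x̄ = [-4, -6]
S = H·P̄·Hᵀ + R = [41 38; 38 49]
K = P̄·Hᵀ·S⁻¹ = [266/565 -287/565; -418/565 -114/565]
x' = x̄ + K·y = [93/565, -1034/565]
P' = (I − K·H)·P̄ = [1946/565 -798/565; -798/565 1254/565]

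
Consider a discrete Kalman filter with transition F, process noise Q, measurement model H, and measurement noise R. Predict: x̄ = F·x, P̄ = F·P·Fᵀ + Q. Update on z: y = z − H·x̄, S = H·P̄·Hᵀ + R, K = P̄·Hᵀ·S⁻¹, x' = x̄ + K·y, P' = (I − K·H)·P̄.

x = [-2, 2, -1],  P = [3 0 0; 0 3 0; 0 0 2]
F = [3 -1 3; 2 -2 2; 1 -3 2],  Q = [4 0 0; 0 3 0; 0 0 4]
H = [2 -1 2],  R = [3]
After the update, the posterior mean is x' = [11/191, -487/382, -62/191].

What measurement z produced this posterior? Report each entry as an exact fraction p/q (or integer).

z = [1]

x̄ = F·x = [-11, -10, -10]
P̄ = F·P·Fᵀ + Q = [52 36 30; 36 35 32; 30 32 42]
S = H·P̄·Hᵀ + R = [382]
K = P̄·Hᵀ·S⁻¹ = [64/191; 101/382; 56/191]
x' − x̄ = [2112/191, 3333/382, 1848/191] = K·y
y = (KᵀK)⁻¹·Kᵀ·(x' − x̄) = [33]
z = y + H·x̄ = [33] + [-32] = [1]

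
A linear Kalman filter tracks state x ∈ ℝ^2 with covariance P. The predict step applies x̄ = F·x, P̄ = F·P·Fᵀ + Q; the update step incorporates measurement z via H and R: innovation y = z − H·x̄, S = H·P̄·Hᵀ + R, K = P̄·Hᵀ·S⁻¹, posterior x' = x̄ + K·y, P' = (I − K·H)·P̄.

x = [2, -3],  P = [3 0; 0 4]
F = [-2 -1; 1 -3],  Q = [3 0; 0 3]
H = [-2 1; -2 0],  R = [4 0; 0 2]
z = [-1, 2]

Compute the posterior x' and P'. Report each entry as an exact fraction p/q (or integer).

x̄ = F·x = [-1, 11]
P̄ = F·P·Fᵀ + Q = [19 6; 6 42]
y = z − H·x̄ = [-14, 0]
S = H·P̄·Hᵀ + R = [98 64; 64 78]
K = P̄·Hᵀ·S⁻¹ = [-16/887 -419/887; 777/887 -774/887]
x' = x̄ + K·y = [-663/887, -1121/887]
P' = (I − K·H)·P̄ = [419/887 774/887; 774/887 4656/887]

x' = [-663/887, -1121/887]
P' = [419/887 774/887; 774/887 4656/887]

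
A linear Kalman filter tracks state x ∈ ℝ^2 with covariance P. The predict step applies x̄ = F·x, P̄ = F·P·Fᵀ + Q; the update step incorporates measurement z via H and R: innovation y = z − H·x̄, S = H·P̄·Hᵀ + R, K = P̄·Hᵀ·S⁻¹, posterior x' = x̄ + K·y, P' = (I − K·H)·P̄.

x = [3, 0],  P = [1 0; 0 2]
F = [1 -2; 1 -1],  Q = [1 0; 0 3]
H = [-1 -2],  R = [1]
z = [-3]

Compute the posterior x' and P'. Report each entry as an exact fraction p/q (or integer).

x' = [9/11, 63/55]
P' = [30/11 -13/11; -13/11 41/55]

x̄ = F·x = [3, 3]
P̄ = F·P·Fᵀ + Q = [10 5; 5 6]
y = z − H·x̄ = [6]
S = H·P̄·Hᵀ + R = [55]
K = P̄·Hᵀ·S⁻¹ = [-4/11; -17/55]
x' = x̄ + K·y = [9/11, 63/55]
P' = (I − K·H)·P̄ = [30/11 -13/11; -13/11 41/55]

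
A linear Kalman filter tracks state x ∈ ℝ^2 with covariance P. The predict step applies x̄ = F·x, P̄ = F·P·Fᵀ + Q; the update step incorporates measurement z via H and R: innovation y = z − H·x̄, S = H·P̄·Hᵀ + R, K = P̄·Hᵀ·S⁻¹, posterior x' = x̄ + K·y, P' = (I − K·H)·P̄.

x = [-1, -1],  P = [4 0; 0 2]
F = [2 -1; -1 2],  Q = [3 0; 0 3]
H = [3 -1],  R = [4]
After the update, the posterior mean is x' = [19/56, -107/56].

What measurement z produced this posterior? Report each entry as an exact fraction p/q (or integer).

x̄ = F·x = [-1, -1]
P̄ = F·P·Fᵀ + Q = [21 -12; -12 15]
S = H·P̄·Hᵀ + R = [280]
K = P̄·Hᵀ·S⁻¹ = [15/56; -51/280]
x' − x̄ = [75/56, -51/56] = K·y
y = (KᵀK)⁻¹·Kᵀ·(x' − x̄) = [5]
z = y + H·x̄ = [5] + [-2] = [3]

z = [3]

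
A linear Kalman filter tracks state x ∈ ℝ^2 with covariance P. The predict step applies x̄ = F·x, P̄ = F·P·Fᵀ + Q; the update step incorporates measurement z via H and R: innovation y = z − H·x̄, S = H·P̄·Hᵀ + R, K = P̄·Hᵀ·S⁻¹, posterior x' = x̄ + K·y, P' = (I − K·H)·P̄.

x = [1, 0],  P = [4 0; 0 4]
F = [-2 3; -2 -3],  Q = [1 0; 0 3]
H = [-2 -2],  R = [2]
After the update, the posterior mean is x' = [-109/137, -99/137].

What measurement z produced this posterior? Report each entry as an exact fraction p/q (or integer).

z = [3]

x̄ = F·x = [-2, -2]
P̄ = F·P·Fᵀ + Q = [53 -20; -20 55]
S = H·P̄·Hᵀ + R = [274]
K = P̄·Hᵀ·S⁻¹ = [-33/137; -35/137]
x' − x̄ = [165/137, 175/137] = K·y
y = (KᵀK)⁻¹·Kᵀ·(x' − x̄) = [-5]
z = y + H·x̄ = [-5] + [8] = [3]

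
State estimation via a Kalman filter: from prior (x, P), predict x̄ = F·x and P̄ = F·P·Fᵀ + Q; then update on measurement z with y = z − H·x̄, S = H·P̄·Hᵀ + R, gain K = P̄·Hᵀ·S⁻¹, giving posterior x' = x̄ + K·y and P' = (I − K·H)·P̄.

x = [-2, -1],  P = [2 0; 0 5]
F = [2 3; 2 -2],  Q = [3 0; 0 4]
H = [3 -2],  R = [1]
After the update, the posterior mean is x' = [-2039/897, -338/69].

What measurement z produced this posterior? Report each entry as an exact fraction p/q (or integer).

x̄ = F·x = [-7, -2]
P̄ = F·P·Fᵀ + Q = [56 -22; -22 32]
S = H·P̄·Hᵀ + R = [897]
K = P̄·Hᵀ·S⁻¹ = [212/897; -10/69]
x' − x̄ = [4240/897, -200/69] = K·y
y = (KᵀK)⁻¹·Kᵀ·(x' − x̄) = [20]
z = y + H·x̄ = [20] + [-17] = [3]

z = [3]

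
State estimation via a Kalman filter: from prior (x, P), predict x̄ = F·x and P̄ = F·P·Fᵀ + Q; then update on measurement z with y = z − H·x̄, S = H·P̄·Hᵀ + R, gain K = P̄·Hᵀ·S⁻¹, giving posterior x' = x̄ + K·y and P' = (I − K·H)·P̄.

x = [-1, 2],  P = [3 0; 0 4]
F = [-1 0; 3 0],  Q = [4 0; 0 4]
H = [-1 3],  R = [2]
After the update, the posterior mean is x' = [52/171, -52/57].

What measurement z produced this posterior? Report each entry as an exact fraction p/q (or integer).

x̄ = F·x = [1, -3]
P̄ = F·P·Fᵀ + Q = [7 -9; -9 31]
S = H·P̄·Hᵀ + R = [342]
K = P̄·Hᵀ·S⁻¹ = [-17/171; 17/57]
x' − x̄ = [-119/171, 119/57] = K·y
y = (KᵀK)⁻¹·Kᵀ·(x' − x̄) = [7]
z = y + H·x̄ = [7] + [-10] = [-3]

z = [-3]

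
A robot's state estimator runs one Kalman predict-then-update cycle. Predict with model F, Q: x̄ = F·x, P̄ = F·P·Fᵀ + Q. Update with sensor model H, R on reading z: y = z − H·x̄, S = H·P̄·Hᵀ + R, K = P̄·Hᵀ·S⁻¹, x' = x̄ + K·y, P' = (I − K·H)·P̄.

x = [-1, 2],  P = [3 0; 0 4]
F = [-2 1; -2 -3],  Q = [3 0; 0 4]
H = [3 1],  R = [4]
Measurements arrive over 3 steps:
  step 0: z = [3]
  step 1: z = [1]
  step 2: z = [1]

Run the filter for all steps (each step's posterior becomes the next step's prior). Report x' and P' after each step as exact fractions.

step 0: x̄ = F·x = [4, -4]
step 0: P̄ = F·P·Fᵀ + Q = [19 0; 0 52]
step 0: y = z − H·x̄ = [-5]
step 0: S = H·P̄·Hᵀ + R = [227]
step 0: K = P̄·Hᵀ·S⁻¹ = [57/227; 52/227]
step 0: x' = x̄ + K·y = [623/227, -1168/227]
step 0: P' = (I − K·H)·P̄ = [1064/227 -2964/227; -2964/227 9100/227]
step 1: x̄ = F·x = [-2414/227, 2258/227]
step 1: P̄ = F·P·Fᵀ + Q = [25893/227 -34900/227; -34900/227 51496/227]
step 1: y = z − H·x̄ = [5211/227]
step 1: S = H·P̄·Hᵀ + R = [76041/227]
step 1: K = P̄·Hᵀ·S⁻¹ = [42779/76041; -53204/76041]
step 1: x' = x̄ + K·y = [19265/8449, -51662/8449]
step 1: P' = (I − K·H)·P̄ = [611836/76041 -1664392/76041; -1664392/76041 4780360/76041]
step 2: x̄ = F·x = [-90192/8449, 116456/8449]
step 2: P̄ = F·P·Fᵀ + Q = [1568155/8449 -2061256/8449; -2061256/8449 25802044/76041]
step 2: y = z − H·x̄ = [162569/8449]
step 2: S = H·P̄·Hᵀ + R = [41818939/76041]
step 2: K = P̄·Hᵀ·S⁻¹ = [23788881/41818939; -29851868/41818939]
step 2: x' = x̄ + K·y = [11315049/41818939, 2021308/41818939]
step 2: P' = (I − K·H)·P̄ = [319516384/41818939 -863393628/41818939; -863393628/41818939 2470773412/41818939]

step 0: x' = [623/227, -1168/227], P' = [1064/227 -2964/227; -2964/227 9100/227]
step 1: x' = [19265/8449, -51662/8449], P' = [611836/76041 -1664392/76041; -1664392/76041 4780360/76041]
step 2: x' = [11315049/41818939, 2021308/41818939], P' = [319516384/41818939 -863393628/41818939; -863393628/41818939 2470773412/41818939]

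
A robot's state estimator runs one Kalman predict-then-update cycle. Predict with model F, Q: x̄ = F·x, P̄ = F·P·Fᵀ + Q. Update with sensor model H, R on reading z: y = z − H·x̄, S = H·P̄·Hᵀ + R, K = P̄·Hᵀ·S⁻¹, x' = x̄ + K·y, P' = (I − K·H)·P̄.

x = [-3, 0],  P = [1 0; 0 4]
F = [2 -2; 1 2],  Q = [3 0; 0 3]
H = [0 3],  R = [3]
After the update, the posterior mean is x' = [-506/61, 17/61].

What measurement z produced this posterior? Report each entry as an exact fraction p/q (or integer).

z = [1]

x̄ = F·x = [-6, -3]
P̄ = F·P·Fᵀ + Q = [23 -14; -14 20]
S = H·P̄·Hᵀ + R = [183]
K = P̄·Hᵀ·S⁻¹ = [-14/61; 20/61]
x' − x̄ = [-140/61, 200/61] = K·y
y = (KᵀK)⁻¹·Kᵀ·(x' − x̄) = [10]
z = y + H·x̄ = [10] + [-9] = [1]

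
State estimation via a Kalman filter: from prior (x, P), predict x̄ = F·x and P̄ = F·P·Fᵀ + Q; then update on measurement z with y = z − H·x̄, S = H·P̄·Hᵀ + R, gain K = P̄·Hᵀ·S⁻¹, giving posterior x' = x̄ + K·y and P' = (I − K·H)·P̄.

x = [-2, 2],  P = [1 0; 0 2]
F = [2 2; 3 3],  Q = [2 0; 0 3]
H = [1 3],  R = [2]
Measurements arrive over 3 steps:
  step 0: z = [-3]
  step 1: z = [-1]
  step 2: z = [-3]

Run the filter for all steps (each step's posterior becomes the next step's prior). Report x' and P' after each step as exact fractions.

step 0: x̄ = F·x = [0, 0]
step 0: P̄ = F·P·Fᵀ + Q = [14 18; 18 30]
step 0: y = z − H·x̄ = [-3]
step 0: S = H·P̄·Hᵀ + R = [394]
step 0: K = P̄·Hᵀ·S⁻¹ = [34/197; 54/197]
step 0: x' = x̄ + K·y = [-102/197, -162/197]
step 0: P' = (I − K·H)·P̄ = [446/197 -126/197; -126/197 78/197]
step 1: x̄ = F·x = [-528/197, -792/197]
step 1: P̄ = F·P·Fᵀ + Q = [1482/197 1632/197; 1632/197 3039/197]
step 1: y = z − H·x̄ = [2707/197]
step 1: S = H·P̄·Hᵀ + R = [39019/197]
step 1: K = P̄·Hᵀ·S⁻¹ = [6378/39019; 10749/39019]
step 1: x' = x̄ + K·y = [-16938/39019, -9165/39019]
step 1: P' = (I − K·H)·P̄ = [87042/39019 -24762/39019; -24762/39019 15420/39019]
step 2: x̄ = F·x = [-52206/39019, -78309/39019]
step 2: P̄ = F·P·Fᵀ + Q = [289790/39019 317628/39019; 317628/39019 593499/39019]
step 2: y = z − H·x̄ = [170076/39019]
step 2: S = H·P̄·Hᵀ + R = [7615087/39019]
step 2: K = P̄·Hᵀ·S⁻¹ = [1242674/7615087; 2098125/7615087]
step 2: x' = x̄ + K·y = [-4772142/7615087, -6137757/7615087]
step 2: P' = (I − K·H)·P̄ = [16979866/7615087 -4831506/7615087; -4831506/7615087 3009252/7615087]

step 0: x' = [-102/197, -162/197], P' = [446/197 -126/197; -126/197 78/197]
step 1: x' = [-16938/39019, -9165/39019], P' = [87042/39019 -24762/39019; -24762/39019 15420/39019]
step 2: x' = [-4772142/7615087, -6137757/7615087], P' = [16979866/7615087 -4831506/7615087; -4831506/7615087 3009252/7615087]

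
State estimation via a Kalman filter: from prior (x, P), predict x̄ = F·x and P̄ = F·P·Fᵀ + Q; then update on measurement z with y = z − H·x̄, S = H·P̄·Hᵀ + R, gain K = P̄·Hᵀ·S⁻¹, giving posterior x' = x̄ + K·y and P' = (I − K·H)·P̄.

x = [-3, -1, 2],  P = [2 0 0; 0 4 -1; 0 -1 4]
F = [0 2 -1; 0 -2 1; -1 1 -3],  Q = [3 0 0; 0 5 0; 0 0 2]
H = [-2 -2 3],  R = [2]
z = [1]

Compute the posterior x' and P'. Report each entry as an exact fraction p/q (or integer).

x' = [-961/484, 753/484, 7/242]
P' = [7443/484 -4791/484 909/242; -4791/484 5755/484 291/242; 909/242 291/242 425/121]

x̄ = F·x = [-4, 4, -4]
P̄ = F·P·Fᵀ + Q = [27 -24 27; -24 29 -27; 27 -27 50]
y = z − H·x̄ = [13]
S = H·P̄·Hᵀ + R = [484]
K = P̄·Hᵀ·S⁻¹ = [75/484; -91/484; 75/242]
x' = x̄ + K·y = [-961/484, 753/484, 7/242]
P' = (I − K·H)·P̄ = [7443/484 -4791/484 909/242; -4791/484 5755/484 291/242; 909/242 291/242 425/121]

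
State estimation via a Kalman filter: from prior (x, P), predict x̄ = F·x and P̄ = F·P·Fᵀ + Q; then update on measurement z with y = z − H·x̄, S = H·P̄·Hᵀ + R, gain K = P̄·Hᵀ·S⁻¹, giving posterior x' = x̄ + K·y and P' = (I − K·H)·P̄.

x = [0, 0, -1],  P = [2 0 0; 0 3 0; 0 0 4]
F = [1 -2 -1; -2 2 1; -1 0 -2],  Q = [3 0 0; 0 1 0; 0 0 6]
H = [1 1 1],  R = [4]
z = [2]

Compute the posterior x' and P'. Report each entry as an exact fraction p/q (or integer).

x' = [1, -1, 2]
P' = [749/38 -767/38 23/19; -767/38 949/38 -89/19; 23/19 -89/19 118/19]

x̄ = F·x = [1, -1, 2]
P̄ = F·P·Fᵀ + Q = [21 -20 6; -20 25 -4; 6 -4 24]
y = z − H·x̄ = [0]
S = H·P̄·Hᵀ + R = [38]
K = P̄·Hᵀ·S⁻¹ = [7/38; 1/38; 13/19]
x' = x̄ + K·y = [1, -1, 2]
P' = (I − K·H)·P̄ = [749/38 -767/38 23/19; -767/38 949/38 -89/19; 23/19 -89/19 118/19]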